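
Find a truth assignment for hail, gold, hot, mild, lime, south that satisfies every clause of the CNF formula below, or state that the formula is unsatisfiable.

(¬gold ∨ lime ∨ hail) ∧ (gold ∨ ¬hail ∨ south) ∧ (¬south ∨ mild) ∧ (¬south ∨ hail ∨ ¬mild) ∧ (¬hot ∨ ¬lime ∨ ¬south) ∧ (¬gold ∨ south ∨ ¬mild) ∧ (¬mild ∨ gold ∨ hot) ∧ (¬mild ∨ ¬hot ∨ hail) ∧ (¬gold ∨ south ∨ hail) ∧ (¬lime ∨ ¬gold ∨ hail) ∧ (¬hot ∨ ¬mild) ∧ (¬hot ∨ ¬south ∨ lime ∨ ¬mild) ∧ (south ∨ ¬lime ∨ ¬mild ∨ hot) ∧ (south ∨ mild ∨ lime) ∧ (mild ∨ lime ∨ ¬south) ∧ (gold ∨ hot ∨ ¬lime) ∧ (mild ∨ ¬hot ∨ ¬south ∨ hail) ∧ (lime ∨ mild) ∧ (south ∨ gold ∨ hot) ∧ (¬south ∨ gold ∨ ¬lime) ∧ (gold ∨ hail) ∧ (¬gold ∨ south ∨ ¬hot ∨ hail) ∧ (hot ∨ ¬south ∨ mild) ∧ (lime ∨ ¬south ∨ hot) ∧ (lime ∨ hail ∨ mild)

hail: True, gold: True, hot: True, mild: False, lime: True, south: False

Branch on south: set south = False.
Branch on gold: set gold = True.
From the singleton clause (¬mild), mild = False.
From the singleton clause (hail), hail = True.
From the singleton clause (lime), lime = True.
No clause remains; hot is free.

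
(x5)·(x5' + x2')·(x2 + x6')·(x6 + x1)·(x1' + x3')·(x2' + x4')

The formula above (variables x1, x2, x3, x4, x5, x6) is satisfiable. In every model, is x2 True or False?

False

Suppose x2 = 1.
From the singleton clause (x5), x5 = 1.
But (x5') is also a unit clause — contradiction.
So every satisfying assignment has x2 = False.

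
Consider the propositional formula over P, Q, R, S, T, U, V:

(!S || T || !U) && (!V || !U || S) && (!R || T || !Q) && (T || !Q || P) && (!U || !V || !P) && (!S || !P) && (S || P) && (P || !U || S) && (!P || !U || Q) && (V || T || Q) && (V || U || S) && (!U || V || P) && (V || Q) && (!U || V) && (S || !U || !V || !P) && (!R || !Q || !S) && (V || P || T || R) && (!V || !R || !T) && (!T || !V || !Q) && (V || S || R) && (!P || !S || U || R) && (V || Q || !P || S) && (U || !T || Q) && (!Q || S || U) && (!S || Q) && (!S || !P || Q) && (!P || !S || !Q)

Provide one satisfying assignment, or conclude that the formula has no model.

P: true, Q: false, R: true, S: false, T: false, U: false, V: true

Suppose S = false.
From the singleton clause (P), P = true.
Suppose V = true.
From the singleton clause (!U), U = false.
From the singleton clause (!Q), Q = false.
From the singleton clause (!T), T = false.
All clauses hold; R can take either value.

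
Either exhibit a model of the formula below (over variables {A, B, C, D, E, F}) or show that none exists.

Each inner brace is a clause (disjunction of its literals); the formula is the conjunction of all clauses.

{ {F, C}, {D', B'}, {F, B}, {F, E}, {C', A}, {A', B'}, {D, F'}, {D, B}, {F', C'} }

A ↦ 1, B ↦ 0, C ↦ 0, D ↦ 1, E ↦ 0, F ↦ 1

Suppose F = 1.
Unit clause (D) forces D = 1.
Unit clause (B') forces B = 0.
Unit clause (C') forces C = 0.
No clause remains; A, E are free.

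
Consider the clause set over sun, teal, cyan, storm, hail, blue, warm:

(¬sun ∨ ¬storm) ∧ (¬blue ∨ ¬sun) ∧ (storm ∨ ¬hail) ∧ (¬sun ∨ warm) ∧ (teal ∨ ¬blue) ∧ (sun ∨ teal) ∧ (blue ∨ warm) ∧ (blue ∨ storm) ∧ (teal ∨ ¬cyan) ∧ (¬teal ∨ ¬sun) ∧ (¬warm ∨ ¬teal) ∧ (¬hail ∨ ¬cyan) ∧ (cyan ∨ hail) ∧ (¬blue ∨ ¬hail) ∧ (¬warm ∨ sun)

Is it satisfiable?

Yes, satisfiable

Suppose sun = False.
(teal) alone gives teal = True.
(¬warm) alone gives warm = False.
(blue) alone gives blue = True.
(¬hail) alone gives hail = False.
(cyan) alone gives cyan = True.
All clauses hold; storm can take either value.
A satisfying assignment: sun: False; teal: True; cyan: True; storm: False; hail: False; blue: True; warm: False.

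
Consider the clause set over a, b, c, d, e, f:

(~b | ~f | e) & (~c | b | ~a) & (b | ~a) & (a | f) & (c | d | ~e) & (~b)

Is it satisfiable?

Unit clause (~b) forces b = 0.
Unit clause (~a) forces a = 0.
Unit clause (f) forces f = 1.
Case c = 0:
Case d = 0:
Unit clause (~e) forces e = 0.
All clauses are satisfied.
A satisfying assignment: a ↦ 0,  b ↦ 0,  c ↦ 0,  d ↦ 0,  e ↦ 0,  f ↦ 1.

Yes, satisfiable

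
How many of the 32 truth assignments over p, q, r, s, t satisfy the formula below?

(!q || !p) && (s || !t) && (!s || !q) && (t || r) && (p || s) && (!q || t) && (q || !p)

3

There are 2^5 = 32 truth assignments over (p, q, r, s, t).
Split on q. With q = true, the clauses containing q are satisfied and !q drops from the rest; 0 of the 2^4 = 16 assignments to the other variables satisfy what remains.
With q = false, by the same count on the reduced clause set, 3 assignments work.
Total: 0 + 3 = 3.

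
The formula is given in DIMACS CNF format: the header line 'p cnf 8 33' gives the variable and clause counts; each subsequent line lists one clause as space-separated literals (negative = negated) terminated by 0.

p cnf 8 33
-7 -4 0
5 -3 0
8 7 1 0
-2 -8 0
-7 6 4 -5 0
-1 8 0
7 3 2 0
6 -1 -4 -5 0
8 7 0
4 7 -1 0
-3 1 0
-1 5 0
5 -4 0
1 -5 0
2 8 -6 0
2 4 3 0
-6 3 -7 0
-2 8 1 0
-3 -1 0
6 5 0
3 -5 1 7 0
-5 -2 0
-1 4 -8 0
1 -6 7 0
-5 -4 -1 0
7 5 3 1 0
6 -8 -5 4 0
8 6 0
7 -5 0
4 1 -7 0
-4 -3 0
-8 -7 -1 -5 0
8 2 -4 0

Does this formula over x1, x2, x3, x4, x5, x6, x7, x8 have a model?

Try x7 = False.
The clause (x8) is unit, so x8 = True.
The clause (¬x2) is unit, so x2 = False.
The clause (x3) is unit, so x3 = True.
The clause (x5) is unit, so x5 = True.
That conflicts with the unit clause (¬x5).
Backtrack on x7: now try x7 = True.
The clause (¬x4) is unit, so x4 = False.
The clause (x1) is unit, so x1 = True.
The clause (x8) is unit, so x8 = True.
That conflicts with the unit clause (¬x8).
Both values of x7 lead to a conflict.
No assignment satisfies every clause.

Unsatisfiable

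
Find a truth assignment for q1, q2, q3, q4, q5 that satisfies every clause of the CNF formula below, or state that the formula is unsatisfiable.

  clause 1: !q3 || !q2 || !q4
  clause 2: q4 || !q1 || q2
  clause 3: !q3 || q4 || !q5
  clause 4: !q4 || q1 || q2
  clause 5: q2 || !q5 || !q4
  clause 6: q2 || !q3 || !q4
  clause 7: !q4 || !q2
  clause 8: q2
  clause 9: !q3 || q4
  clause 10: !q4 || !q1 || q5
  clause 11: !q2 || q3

UNSATISFIABLE

(q2) alone gives q2 = true.
(!q4) alone gives q4 = false.
(!q3) alone gives q3 = false.
But (q3) is also a unit clause — contradiction.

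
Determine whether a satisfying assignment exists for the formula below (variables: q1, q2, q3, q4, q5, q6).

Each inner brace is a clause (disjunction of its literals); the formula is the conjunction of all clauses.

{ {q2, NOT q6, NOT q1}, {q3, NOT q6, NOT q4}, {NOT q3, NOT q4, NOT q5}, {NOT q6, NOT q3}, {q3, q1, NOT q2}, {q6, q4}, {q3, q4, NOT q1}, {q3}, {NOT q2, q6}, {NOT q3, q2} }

From the singleton clause (q3), q3 = true.
From the singleton clause (NOT q6), q6 = false.
From the singleton clause (q4), q4 = true.
From the singleton clause (NOT q5), q5 = false.
From the singleton clause (NOT q2), q2 = false.
Now (q2) is unsatisfied and unit — conflict.
No assignment satisfies every clause.

No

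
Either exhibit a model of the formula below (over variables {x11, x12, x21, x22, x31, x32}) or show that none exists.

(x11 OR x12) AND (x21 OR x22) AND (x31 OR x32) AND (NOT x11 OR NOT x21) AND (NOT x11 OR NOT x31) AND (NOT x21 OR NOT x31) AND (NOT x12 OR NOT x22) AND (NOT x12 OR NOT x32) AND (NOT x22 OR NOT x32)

Branch on x11: set x11 = true.
(NOT x21) alone gives x21 = false.
(x22) alone gives x22 = true.
(NOT x31) alone gives x31 = false.
(x32) alone gives x32 = true.
But (NOT x32) is also a unit clause — contradiction.
Undo x11 and try x11 = false.
(x12) alone gives x12 = true.
(NOT x22) alone gives x22 = false.
(x21) alone gives x21 = true.
(NOT x31) alone gives x31 = false.
(x32) alone gives x32 = true.
But (NOT x32) is also a unit clause — contradiction.
Both values of x11 lead to a conflict.

UNSATISFIABLE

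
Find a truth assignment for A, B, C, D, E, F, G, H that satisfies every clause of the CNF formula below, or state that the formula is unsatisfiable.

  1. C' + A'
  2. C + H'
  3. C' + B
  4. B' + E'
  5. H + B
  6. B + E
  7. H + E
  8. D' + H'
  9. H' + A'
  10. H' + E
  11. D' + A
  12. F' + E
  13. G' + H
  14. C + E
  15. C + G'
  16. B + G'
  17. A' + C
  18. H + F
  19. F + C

UNSATISFIABLE

Try C = 0.
(H') alone gives H = 0.
(B) alone gives B = 1.
(E') alone gives E = 0.
But (E) is also a unit clause — contradiction.
Undo C and try C = 1.
(A') alone gives A = 0.
(B) alone gives B = 1.
(E') alone gives E = 0.
(H) alone gives H = 1.
But (H') is also a unit clause — contradiction.
Either choice for C ends in contradiction.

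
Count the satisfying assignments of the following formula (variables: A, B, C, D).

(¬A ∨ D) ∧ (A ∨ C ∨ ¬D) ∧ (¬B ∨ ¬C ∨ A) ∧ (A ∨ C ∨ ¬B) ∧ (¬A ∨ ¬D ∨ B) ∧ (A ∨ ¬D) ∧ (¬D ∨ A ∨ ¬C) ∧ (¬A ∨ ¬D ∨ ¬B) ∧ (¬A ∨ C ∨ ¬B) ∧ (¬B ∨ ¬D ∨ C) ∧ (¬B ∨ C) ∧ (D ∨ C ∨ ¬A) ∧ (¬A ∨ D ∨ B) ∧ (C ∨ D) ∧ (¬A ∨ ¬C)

There are 2^4 = 16 truth assignments over (A, B, C, D).
Split on C. With C = True, the clauses containing C are satisfied and ¬C drops from the rest; 1 of the 2^3 = 8 assignments to the other variables satisfy what remains.
With C = False, by the same count on the reduced clause set, 0 assignments work.
(One model: A=F, B=F, C=T, D=F.)
Total: 1 + 0 = 1.

1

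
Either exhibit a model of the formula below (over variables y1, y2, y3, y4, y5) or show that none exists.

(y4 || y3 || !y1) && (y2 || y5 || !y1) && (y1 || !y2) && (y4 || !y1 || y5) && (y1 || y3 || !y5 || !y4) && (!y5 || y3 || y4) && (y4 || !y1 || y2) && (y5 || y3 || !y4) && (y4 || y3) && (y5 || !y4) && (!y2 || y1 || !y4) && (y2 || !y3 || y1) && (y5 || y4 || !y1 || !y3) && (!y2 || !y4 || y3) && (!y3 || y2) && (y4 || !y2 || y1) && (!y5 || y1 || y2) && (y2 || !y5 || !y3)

y1 ↦ true, y2 ↦ true, y3 ↦ true, y4 ↦ false, y5 ↦ true

Try y1 = true.
Try y4 = false.
Unit clause (y3) forces y3 = true.
Unit clause (y5) forces y5 = true.
Unit clause (y2) forces y2 = true.
All clauses are satisfied.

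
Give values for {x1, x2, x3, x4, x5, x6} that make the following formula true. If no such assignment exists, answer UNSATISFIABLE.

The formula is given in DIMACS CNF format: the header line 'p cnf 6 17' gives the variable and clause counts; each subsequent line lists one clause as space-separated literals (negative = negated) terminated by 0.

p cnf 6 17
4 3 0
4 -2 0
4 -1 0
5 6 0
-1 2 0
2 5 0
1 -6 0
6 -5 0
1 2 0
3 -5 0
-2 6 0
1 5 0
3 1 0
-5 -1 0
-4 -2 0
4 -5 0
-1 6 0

UNSATISFIABLE

Suppose x4 = True.
Unit clause (¬x2) forces x2 = False.
Unit clause (¬x1) forces x1 = False.
That conflicts with the unit clause (x1).
Backtrack on x4: now try x4 = False.
Unit clause (x3) forces x3 = True.
Unit clause (¬x2) forces x2 = False.
Unit clause (¬x1) forces x1 = False.
That conflicts with the unit clause (x1).
Either choice for x4 ends in contradiction.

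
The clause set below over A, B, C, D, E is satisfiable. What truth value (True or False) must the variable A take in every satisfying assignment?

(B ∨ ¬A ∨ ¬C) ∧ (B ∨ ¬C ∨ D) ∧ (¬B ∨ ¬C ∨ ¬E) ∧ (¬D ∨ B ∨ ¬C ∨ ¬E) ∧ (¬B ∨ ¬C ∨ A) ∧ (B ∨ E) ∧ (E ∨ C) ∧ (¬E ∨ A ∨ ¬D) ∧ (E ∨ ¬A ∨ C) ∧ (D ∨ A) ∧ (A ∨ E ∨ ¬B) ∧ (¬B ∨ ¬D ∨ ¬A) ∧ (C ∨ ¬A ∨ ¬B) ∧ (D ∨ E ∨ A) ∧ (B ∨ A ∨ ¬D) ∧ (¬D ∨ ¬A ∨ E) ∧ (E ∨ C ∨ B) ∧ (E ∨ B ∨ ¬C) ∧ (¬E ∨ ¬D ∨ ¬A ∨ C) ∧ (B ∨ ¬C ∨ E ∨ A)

True

Suppose A = False.
Unit clause (D) forces D = True.
Unit clause (¬E) forces E = False.
Unit clause (B) forces B = True.
But (¬B) is also a unit clause — contradiction.
So every satisfying assignment has A = True.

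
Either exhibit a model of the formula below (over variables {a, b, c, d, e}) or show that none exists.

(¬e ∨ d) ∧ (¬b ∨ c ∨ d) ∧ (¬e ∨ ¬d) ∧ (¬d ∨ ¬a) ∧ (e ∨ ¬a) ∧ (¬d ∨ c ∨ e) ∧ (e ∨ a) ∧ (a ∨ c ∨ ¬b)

Try e = False.
Unit clause (¬a) forces a = False.
But (a) is also a unit clause — contradiction.
Backtrack on e: now try e = True.
Unit clause (d) forces d = True.
But (¬d) is also a unit clause — contradiction.
Neither e = True nor e = False works.

UNSATISFIABLE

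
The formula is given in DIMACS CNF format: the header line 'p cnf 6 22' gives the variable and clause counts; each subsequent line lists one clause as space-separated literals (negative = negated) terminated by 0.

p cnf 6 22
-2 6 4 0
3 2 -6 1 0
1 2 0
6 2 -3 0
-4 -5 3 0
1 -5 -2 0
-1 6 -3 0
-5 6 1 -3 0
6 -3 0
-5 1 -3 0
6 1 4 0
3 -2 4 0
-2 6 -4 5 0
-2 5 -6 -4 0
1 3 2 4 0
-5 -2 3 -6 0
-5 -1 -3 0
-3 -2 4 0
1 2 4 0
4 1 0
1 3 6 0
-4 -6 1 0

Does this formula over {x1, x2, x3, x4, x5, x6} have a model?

Yes

Branch on x1: set x1 = True.
Branch on x6: set x6 = True.
Branch on x5: set x5 = True.
From the singleton clause (¬x3), x3 = False.
From the singleton clause (¬x4), x4 = False.
From the singleton clause (¬x2), x2 = False.
Every clause now holds.
A satisfying assignment: x1 ↦ True; x2 ↦ False; x3 ↦ False; x4 ↦ False; x5 ↦ True; x6 ↦ True.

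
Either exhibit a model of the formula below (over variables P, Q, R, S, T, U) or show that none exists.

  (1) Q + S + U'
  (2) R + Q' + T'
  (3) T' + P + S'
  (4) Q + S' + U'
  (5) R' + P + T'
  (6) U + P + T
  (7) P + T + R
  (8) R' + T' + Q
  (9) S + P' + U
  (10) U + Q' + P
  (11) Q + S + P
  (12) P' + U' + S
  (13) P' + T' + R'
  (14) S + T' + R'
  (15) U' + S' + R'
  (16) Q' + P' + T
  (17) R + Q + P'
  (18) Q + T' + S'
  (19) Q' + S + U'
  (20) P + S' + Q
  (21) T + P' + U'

Suppose Q = 0.
Suppose S = 1.
(U') alone gives U = 0.
(T') alone gives T = 0.
(P) alone gives P = 1.
(R) alone gives R = 1.
All clauses are satisfied.

P ↦ 1; Q ↦ 0; R ↦ 1; S ↦ 1; T ↦ 0; U ↦ 0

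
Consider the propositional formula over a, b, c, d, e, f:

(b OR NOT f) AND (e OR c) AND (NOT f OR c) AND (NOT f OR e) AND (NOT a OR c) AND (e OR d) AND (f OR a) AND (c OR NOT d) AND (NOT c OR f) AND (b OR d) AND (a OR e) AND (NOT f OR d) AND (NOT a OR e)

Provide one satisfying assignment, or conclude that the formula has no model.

a ↦ false, b ↦ true, c ↦ true, d ↦ true, e ↦ true, f ↦ true

Case b = true:
Case e = true:
Case f = true:
From the singleton clause (c), c = true.
From the singleton clause (d), d = true.
All clauses hold; a can take either value.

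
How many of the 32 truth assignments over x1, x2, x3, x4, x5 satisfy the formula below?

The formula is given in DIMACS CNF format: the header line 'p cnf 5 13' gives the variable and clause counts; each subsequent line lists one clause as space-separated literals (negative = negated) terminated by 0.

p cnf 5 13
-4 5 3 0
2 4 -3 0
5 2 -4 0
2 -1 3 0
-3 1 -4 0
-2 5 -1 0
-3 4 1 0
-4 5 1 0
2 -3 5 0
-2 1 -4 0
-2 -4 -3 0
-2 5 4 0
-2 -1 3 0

There are 2^5 = 32 truth assignments over (x1, x2, x3, x4, x5).
Split on x3. With x3 = True, the clauses containing x3 are satisfied and ¬x3 drops from the rest; 2 of the 2^4 = 16 assignments to the other variables satisfy what remains.
With x3 = False, by the same count on the reduced clause set, 4 assignments work.
(One model: x1=F, x2=F, x3=F, x4=F, x5=F.)
Total: 2 + 4 = 6.

6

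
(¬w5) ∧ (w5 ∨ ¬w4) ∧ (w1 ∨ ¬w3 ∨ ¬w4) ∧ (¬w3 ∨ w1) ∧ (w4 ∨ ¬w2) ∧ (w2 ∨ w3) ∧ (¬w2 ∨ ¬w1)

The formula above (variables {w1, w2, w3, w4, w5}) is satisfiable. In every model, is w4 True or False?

False

Suppose w4 = True.
From the singleton clause (¬w5), w5 = False.
Now (w5) is unsatisfied and unit — conflict.
So every satisfying assignment has w4 = False.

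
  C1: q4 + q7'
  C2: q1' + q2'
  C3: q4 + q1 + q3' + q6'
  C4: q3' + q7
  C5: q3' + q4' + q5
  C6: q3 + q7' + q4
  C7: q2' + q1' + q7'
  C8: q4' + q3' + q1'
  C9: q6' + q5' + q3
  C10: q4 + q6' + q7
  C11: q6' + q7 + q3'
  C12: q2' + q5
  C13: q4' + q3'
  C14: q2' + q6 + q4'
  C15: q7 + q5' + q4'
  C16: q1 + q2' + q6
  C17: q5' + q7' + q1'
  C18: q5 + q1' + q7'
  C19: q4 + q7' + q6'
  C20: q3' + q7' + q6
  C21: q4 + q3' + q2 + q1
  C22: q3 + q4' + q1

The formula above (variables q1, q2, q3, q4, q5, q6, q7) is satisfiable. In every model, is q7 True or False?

False

Suppose q7 = 1.
(q4) alone gives q4 = 1.
(q3') alone gives q3 = 0.
(q1) alone gives q1 = 1.
(q2') alone gives q2 = 0.
(q5') alone gives q5 = 0.
But (q5) is also a unit clause — contradiction.
So every satisfying assignment has q7 = False.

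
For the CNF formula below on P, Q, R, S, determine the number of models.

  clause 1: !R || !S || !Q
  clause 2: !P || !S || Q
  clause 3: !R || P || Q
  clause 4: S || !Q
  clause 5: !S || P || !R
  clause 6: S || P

5

There are 2^4 = 16 truth assignments over (P, Q, R, S).
Check each against the 6 clauses (columns in the order P, Q, R, S):
  F F F F  ✗ fails (S || P)
  F F F T  ✓ satisfies all
  F F T F  ✗ fails (!R || P || Q)
  F F T T  ✗ fails (!R || P || Q)
  F T F F  ✗ fails (S || !Q)
  F T F T  ✓ satisfies all
  F T T F  ✗ fails (S || !Q)
  F T T T  ✗ fails (!R || !S || !Q)
  T F F F  ✓ satisfies all
  T F F T  ✗ fails (!P || !S || Q)
  T F T F  ✓ satisfies all
  T F T T  ✗ fails (!P || !S || Q)
  T T F F  ✗ fails (S || !Q)
  T T F T  ✓ satisfies all
  T T T F  ✗ fails (S || !Q)
  T T T T  ✗ fails (!R || !S || !Q)
5 of the 16 rows are models.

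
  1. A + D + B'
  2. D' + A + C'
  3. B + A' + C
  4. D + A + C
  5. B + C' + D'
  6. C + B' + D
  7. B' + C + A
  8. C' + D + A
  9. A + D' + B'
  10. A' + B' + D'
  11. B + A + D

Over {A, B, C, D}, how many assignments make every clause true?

There are 2^4 = 16 truth assignments over (A, B, C, D).
Split on C. With C = 1, the clauses containing C are satisfied and C' drops from the rest; 2 of the 2^3 = 8 assignments to the other variables satisfy what remains.
With C = 0, by the same count on the reduced clause set, 1 assignment works.
Total: 2 + 1 = 3.

3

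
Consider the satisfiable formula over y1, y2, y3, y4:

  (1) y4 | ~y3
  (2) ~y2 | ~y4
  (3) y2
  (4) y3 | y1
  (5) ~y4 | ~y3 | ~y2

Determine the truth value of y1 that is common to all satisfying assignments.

True

Suppose y1 = 0.
(y2) alone gives y2 = 1.
(~y4) alone gives y4 = 0.
(~y3) alone gives y3 = 0.
But (y3) is also a unit clause — contradiction.
So every satisfying assignment has y1 = True.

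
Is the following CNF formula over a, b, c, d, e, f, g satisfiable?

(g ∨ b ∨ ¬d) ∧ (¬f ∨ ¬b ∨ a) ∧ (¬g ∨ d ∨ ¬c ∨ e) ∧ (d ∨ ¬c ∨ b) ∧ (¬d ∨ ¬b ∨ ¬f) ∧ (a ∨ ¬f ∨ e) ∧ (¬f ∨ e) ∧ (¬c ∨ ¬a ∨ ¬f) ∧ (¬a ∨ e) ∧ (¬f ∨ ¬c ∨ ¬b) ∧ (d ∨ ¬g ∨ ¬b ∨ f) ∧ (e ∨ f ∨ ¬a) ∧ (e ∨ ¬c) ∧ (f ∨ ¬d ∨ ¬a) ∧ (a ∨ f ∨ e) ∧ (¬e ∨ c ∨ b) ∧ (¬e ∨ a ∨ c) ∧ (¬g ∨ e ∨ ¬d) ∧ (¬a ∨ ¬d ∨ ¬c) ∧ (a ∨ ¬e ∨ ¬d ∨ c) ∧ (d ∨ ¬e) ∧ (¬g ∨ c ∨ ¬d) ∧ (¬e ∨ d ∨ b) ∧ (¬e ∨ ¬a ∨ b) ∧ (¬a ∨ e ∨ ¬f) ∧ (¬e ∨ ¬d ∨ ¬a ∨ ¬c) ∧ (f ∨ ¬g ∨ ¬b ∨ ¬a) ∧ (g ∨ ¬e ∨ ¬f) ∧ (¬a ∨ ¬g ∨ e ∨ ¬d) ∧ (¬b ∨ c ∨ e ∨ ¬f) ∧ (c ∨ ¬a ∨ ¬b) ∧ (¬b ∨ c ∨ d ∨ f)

Satisfiable

Branch on f: set f = False.
Branch on a: set a = False.
(e) alone gives e = True.
(c) alone gives c = True.
(d) alone gives d = True.
Branch on g: set g = True.
No clause remains; b is free.
A satisfying assignment: a ↦ False; b ↦ False; c ↦ True; d ↦ True; e ↦ True; f ↦ False; g ↦ True.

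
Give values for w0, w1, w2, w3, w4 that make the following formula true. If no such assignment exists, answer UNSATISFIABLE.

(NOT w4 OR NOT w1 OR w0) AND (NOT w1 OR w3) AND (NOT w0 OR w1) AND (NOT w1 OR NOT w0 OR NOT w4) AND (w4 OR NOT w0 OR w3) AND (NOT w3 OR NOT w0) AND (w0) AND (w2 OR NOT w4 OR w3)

UNSATISFIABLE

The clause (w0) is unit, so w0 = true.
The clause (w1) is unit, so w1 = true.
The clause (w3) is unit, so w3 = true.
That conflicts with the unit clause (NOT w3).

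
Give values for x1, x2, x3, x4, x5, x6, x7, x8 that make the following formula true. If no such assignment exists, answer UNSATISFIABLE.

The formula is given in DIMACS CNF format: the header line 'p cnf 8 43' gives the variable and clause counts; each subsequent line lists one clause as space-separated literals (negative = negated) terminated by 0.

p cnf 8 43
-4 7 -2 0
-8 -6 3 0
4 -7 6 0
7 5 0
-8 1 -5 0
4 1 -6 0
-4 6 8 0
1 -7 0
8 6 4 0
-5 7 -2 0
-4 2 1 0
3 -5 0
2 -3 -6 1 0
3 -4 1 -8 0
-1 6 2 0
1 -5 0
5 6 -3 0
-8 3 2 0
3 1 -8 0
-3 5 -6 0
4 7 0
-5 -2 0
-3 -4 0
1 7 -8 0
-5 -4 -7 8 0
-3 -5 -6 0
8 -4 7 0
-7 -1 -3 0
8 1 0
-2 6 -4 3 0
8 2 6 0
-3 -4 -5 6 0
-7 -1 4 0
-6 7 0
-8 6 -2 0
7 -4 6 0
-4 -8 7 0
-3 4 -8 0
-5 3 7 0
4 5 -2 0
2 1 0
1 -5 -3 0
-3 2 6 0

Case x7 = True:
The clause (x1) is unit, so x1 = True.
The clause (¬x3) is unit, so x3 = False.
The clause (¬x5) is unit, so x5 = False.
The clause (x4) is unit, so x4 = True.
Case x8 = False:
The clause (x6) is unit, so x6 = True.
All clauses hold; x2 can take either value.

x1 ↦ True, x2 ↦ False, x3 ↦ False, x4 ↦ True, x5 ↦ False, x6 ↦ True, x7 ↦ True, x8 ↦ False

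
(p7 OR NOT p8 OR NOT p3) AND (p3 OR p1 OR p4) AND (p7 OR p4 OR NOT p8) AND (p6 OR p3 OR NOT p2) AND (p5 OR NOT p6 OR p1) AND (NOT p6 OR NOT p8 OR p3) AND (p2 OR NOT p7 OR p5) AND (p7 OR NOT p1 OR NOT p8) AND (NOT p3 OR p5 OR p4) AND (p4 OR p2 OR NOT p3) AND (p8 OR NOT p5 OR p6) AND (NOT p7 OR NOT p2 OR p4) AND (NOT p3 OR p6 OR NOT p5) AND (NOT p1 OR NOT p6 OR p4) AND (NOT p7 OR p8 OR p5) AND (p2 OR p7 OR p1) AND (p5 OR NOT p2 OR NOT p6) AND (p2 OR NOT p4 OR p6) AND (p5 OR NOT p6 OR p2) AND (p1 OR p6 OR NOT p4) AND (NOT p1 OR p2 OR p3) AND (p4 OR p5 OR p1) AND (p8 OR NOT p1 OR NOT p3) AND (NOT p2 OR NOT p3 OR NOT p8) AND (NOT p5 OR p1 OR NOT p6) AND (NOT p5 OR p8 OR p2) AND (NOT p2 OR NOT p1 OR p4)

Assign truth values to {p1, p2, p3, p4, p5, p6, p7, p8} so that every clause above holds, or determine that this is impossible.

p1 ↦ true; p2 ↦ false; p3 ↦ true; p4 ↦ true; p5 ↦ true; p6 ↦ true; p7 ↦ true; p8 ↦ true

Suppose p7 = true.
Suppose p2 = false.
From the singleton clause (p5), p5 = true.
From the singleton clause (p8), p8 = true.
Suppose p6 = true.
From the singleton clause (p3), p3 = true.
From the singleton clause (p4), p4 = true.
From the singleton clause (p1), p1 = true.
All clauses are satisfied.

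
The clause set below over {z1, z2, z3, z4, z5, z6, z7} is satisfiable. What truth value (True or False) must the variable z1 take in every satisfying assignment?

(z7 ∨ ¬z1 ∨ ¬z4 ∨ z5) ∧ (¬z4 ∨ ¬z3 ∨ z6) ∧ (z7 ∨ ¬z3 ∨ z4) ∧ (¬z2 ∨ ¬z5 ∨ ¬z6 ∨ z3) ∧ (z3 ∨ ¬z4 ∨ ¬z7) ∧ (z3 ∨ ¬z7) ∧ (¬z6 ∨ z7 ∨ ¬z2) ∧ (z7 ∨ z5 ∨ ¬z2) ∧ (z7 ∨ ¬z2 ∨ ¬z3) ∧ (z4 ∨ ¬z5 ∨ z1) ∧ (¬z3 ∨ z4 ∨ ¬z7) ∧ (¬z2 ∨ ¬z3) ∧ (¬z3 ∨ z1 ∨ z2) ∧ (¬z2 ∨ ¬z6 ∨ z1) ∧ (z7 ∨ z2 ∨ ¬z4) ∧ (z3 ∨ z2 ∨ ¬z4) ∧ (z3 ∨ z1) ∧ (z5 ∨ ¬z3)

True

Suppose z1 = False.
From the singleton clause (z3), z3 = True.
From the singleton clause (¬z2), z2 = False.
That conflicts with the unit clause (z2).
So every satisfying assignment has z1 = True.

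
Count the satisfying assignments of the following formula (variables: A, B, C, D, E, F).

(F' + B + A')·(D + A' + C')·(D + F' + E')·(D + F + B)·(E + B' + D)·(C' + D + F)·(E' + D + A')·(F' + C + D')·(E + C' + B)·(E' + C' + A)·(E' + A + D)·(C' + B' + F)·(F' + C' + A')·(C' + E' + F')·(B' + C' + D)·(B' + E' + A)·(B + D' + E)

There are 2^6 = 64 truth assignments over (A, B, C, D, E, F).
Split on E. With E = 1, the clauses containing E are satisfied and E' drops from the rest; 4 of the 2^5 = 32 assignments to the other variables satisfy what remains.
With E = 0, by the same count on the reduced clause set, 4 assignments work.
(One model: A=F, B=F, C=F, D=F, E=F, F=T.)
Total: 4 + 4 = 8.

8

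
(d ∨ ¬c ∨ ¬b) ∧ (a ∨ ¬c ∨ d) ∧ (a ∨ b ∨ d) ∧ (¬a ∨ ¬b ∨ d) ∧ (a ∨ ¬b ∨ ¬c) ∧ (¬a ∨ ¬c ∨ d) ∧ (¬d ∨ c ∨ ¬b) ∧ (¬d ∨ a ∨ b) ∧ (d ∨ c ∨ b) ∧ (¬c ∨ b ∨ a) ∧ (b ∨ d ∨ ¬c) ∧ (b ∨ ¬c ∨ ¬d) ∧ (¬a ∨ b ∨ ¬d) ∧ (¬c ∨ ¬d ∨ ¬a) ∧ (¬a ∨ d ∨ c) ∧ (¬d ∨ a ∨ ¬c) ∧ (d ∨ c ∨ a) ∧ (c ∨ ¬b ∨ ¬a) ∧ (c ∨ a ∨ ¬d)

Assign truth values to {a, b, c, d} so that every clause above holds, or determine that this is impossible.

UNSATISFIABLE

Case d = True:
Case c = True:
Unit clause (b) forces b = True.
Unit clause (a) forces a = True.
Now (¬a) is unsatisfied and unit — conflict.
So c must be the other value — set c = False.
Unit clause (¬b) forces b = False.
Unit clause (a) forces a = True.
Now (¬a) is unsatisfied and unit — conflict.
Both values of c lead to a conflict.
So d must be the other value — set d = False.
Case c = False:
Unit clause (b) forces b = True.
Unit clause (¬a) forces a = False.
Now (a) is unsatisfied and unit — conflict.
So c must be the other value — set c = True.
Unit clause (¬b) forces b = False.
Now (b) is unsatisfied and unit — conflict.
Both values of c lead to a conflict.
Both values of d lead to a conflict.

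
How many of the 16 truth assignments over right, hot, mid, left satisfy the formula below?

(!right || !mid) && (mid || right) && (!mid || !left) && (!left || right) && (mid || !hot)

4

There are 2^4 = 16 truth assignments over (right, hot, mid, left).
Split on right. With right = true, the clauses containing right are satisfied and !right drops from the rest; 2 of the 2^3 = 8 assignments to the other variables satisfy what remains.
With right = false, by the same count on the reduced clause set, 2 assignments work.
(One model: right=F, hot=F, mid=T, left=F.)
Total: 2 + 2 = 4.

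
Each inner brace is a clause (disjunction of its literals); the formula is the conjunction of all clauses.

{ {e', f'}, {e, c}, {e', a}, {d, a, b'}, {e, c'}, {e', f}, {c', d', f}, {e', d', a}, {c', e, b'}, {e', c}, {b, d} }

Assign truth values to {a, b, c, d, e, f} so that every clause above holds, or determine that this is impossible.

Branch on e: set e = 0.
(c) alone gives c = 1.
Now (c') is unsatisfied and unit — conflict.
So e must be the other value — set e = 1.
(f') alone gives f = 0.
Now (f) is unsatisfied and unit — conflict.
Neither e = 1 nor e = 0 works.

UNSATISFIABLE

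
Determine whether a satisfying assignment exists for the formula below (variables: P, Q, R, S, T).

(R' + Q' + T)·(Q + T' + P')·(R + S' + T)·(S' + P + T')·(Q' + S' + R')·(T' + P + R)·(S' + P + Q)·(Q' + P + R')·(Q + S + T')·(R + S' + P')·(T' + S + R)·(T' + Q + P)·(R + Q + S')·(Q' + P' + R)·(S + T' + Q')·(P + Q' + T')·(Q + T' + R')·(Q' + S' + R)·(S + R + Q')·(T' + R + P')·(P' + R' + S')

Satisfiable

Branch on R: set R = 1.
Branch on Q: set Q = 0.
Unit clause (T') forces T = 0.
Branch on S: set S = 0.
Every clause is now satisfied; P is unconstrained.
A satisfying assignment: P: 0,  Q: 0,  R: 1,  S: 0,  T: 0.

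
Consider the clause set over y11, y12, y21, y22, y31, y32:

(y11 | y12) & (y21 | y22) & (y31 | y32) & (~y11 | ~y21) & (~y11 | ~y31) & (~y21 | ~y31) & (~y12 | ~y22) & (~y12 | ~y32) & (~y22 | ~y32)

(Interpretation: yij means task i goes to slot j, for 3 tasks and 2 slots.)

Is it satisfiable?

Case y11 = 1:
Unit clause (~y21) forces y21 = 0.
Unit clause (y22) forces y22 = 1.
Unit clause (~y31) forces y31 = 0.
Unit clause (y32) forces y32 = 1.
Now (~y32) is unsatisfied and unit — conflict.
That branch fails; take y11 = 0 instead.
Unit clause (y12) forces y12 = 1.
Unit clause (~y22) forces y22 = 0.
Unit clause (y21) forces y21 = 1.
Unit clause (~y31) forces y31 = 0.
Unit clause (y32) forces y32 = 1.
Now (~y32) is unsatisfied and unit — conflict.
Both values of y11 lead to a conflict.
No assignment satisfies every clause.

No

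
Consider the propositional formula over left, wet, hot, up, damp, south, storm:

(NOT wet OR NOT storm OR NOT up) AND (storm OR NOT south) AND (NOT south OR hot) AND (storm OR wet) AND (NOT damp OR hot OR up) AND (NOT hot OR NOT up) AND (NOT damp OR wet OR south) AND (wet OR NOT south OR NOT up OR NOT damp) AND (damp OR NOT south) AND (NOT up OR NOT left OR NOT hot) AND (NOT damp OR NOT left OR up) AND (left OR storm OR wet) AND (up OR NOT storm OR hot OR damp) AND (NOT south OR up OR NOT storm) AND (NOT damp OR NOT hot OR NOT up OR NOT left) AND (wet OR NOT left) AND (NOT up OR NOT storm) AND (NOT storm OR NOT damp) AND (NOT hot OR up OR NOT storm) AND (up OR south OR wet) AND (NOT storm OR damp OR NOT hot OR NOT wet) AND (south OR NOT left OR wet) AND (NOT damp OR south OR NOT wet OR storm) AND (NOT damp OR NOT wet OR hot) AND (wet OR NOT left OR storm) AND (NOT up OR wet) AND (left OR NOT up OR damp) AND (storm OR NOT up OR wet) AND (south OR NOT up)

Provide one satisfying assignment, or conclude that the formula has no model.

Branch on storm: set storm = false.
The clause (NOT south) is unit, so south = false.
The clause (wet) is unit, so wet = true.
The clause (NOT damp) is unit, so damp = false.
The clause (NOT up) is unit, so up = false.
No clause remains; left, hot are free.

left=false, wet=true, hot=true, up=false, damp=false, south=false, storm=false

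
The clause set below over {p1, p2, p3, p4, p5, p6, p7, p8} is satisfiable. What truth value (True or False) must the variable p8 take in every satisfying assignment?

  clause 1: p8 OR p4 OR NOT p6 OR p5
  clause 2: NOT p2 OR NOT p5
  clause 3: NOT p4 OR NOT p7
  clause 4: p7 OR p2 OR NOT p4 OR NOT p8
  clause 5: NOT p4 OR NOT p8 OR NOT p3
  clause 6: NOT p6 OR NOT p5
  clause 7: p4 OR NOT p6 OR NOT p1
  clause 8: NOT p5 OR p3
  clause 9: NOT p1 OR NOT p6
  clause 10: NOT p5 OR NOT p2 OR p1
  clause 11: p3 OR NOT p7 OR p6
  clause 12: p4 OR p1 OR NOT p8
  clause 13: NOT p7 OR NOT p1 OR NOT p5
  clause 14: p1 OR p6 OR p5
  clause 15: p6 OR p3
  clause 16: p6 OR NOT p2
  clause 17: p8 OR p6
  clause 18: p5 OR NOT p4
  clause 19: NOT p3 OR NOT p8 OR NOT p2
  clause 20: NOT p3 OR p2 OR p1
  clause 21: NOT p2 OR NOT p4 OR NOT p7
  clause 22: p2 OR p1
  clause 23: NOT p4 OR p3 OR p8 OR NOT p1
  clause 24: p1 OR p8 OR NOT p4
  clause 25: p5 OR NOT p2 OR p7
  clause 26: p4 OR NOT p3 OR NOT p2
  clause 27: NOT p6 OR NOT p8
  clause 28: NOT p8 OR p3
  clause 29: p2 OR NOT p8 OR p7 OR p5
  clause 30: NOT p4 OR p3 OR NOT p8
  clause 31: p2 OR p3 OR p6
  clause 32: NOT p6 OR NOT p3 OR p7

Suppose p8 = false.
From the singleton clause (p6), p6 = true.
From the singleton clause (NOT p5), p5 = false.
From the singleton clause (p4), p4 = true.
That conflicts with the unit clause (NOT p4).
So every satisfying assignment has p8 = True.

True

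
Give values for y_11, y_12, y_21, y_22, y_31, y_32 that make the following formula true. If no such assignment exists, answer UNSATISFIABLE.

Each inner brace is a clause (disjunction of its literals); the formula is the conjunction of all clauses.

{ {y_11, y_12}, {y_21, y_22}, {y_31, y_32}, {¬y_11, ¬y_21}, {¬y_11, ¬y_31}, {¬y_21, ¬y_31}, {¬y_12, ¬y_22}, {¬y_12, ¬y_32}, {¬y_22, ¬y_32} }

Try y_11 = True.
From the singleton clause (¬y_21), y_21 = False.
From the singleton clause (y_22), y_22 = True.
From the singleton clause (¬y_31), y_31 = False.
From the singleton clause (y_32), y_32 = True.
That conflicts with the unit clause (¬y_32).
Undo y_11 and try y_11 = False.
From the singleton clause (y_12), y_12 = True.
From the singleton clause (¬y_22), y_22 = False.
From the singleton clause (y_21), y_21 = True.
From the singleton clause (¬y_31), y_31 = False.
From the singleton clause (y_32), y_32 = True.
That conflicts with the unit clause (¬y_32).
Both values of y_11 lead to a conflict.

UNSATISFIABLE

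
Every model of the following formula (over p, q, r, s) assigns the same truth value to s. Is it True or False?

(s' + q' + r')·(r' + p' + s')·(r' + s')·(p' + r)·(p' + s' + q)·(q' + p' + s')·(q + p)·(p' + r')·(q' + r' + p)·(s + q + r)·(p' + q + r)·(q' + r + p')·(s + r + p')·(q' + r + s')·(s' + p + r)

Suppose s = 1.
(r') alone gives r = 0.
(p') alone gives p = 0.
That conflicts with the unit clause (p).
So every satisfying assignment has s = False.

False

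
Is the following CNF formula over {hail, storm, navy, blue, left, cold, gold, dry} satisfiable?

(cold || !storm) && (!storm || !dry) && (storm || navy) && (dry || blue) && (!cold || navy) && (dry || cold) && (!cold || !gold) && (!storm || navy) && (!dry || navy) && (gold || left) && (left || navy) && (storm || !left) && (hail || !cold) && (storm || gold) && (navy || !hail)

Satisfiable

Case cold = true:
The clause (navy) is unit, so navy = true.
The clause (!gold) is unit, so gold = false.
The clause (left) is unit, so left = true.
The clause (storm) is unit, so storm = true.
The clause (!dry) is unit, so dry = false.
The clause (blue) is unit, so blue = true.
The clause (hail) is unit, so hail = true.
All clauses are satisfied.
A satisfying assignment: hail ↦ true, storm ↦ true, navy ↦ true, blue ↦ true, left ↦ true, cold ↦ true, gold ↦ false, dry ↦ false.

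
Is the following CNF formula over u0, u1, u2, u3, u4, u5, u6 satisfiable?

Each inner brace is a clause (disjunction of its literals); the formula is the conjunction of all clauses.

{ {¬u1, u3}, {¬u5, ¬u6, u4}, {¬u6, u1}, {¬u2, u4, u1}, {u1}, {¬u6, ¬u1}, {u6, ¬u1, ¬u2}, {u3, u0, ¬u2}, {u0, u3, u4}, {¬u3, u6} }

No

(u1) alone gives u1 = True.
(u3) alone gives u3 = True.
(¬u6) alone gives u6 = False.
But (u6) is also a unit clause — contradiction.
No assignment satisfies every clause.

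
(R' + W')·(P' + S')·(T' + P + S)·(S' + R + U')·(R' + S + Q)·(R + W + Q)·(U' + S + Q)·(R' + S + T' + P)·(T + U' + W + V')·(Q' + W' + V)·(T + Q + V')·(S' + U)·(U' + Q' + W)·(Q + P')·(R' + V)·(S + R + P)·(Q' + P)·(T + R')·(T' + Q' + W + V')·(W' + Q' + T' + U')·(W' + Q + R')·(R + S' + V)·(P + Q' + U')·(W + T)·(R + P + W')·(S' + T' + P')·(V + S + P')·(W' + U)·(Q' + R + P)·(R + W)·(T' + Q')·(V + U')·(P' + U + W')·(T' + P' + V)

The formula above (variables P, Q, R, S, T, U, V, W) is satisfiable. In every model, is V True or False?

True

Suppose V = 0.
From the singleton clause (R'), R = 0.
From the singleton clause (S'), S = 0.
From the singleton clause (P), P = 1.
That conflicts with the unit clause (P').
So every satisfying assignment has V = True.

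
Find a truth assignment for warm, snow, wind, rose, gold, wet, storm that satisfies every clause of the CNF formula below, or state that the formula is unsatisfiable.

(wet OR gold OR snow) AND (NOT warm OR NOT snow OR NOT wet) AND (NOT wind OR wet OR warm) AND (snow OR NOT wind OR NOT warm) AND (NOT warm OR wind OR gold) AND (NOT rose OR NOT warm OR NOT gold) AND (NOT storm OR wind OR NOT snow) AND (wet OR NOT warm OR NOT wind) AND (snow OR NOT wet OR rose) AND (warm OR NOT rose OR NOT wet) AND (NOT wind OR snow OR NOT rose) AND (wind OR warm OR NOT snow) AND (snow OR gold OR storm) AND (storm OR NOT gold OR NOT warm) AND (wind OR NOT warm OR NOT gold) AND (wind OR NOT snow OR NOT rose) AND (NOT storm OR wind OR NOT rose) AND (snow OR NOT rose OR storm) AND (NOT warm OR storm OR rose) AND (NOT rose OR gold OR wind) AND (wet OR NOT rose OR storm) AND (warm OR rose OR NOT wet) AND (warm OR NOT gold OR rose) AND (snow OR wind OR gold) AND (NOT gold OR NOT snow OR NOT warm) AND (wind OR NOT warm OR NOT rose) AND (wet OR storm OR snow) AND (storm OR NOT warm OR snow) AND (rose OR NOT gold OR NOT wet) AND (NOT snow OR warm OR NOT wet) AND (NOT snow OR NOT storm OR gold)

UNSATISFIABLE

Try wet = true.
Try warm = false.
From the singleton clause (NOT rose), rose = false.
Now (rose) is unsatisfied and unit — conflict.
That branch fails; take warm = true instead.
From the singleton clause (NOT snow), snow = false.
From the singleton clause (NOT wind), wind = false.
From the singleton clause (gold), gold = true.
Now (NOT gold) is unsatisfied and unit — conflict.
Neither warm = true nor warm = false works.
That branch fails; take wet = false instead.
Try gold = true.
Try wind = false.
From the singleton clause (NOT warm), warm = false.
From the singleton clause (NOT snow), snow = false.
From the singleton clause (rose), rose = true.
From the singleton clause (NOT storm), storm = false.
Now (storm) is unsatisfied and unit — conflict.
That branch fails; take wind = true instead.
From the singleton clause (warm), warm = true.
Now (NOT warm) is unsatisfied and unit — conflict.
Neither wind = true nor wind = false works.
That branch fails; take gold = false instead.
From the singleton clause (snow), snow = true.
From the singleton clause (NOT storm), storm = false.
From the singleton clause (NOT rose), rose = false.
From the singleton clause (NOT warm), warm = false.
From the singleton clause (NOT wind), wind = false.
Now (wind) is unsatisfied and unit — conflict.
Neither gold = true nor gold = false works.
Neither wet = true nor wet = false works.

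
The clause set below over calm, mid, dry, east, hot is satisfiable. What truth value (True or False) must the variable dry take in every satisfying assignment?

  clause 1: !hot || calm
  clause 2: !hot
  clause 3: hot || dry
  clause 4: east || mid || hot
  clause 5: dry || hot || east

True

Suppose dry = false.
(!hot) alone gives hot = false.
But (hot) is also a unit clause — contradiction.
So every satisfying assignment has dry = True.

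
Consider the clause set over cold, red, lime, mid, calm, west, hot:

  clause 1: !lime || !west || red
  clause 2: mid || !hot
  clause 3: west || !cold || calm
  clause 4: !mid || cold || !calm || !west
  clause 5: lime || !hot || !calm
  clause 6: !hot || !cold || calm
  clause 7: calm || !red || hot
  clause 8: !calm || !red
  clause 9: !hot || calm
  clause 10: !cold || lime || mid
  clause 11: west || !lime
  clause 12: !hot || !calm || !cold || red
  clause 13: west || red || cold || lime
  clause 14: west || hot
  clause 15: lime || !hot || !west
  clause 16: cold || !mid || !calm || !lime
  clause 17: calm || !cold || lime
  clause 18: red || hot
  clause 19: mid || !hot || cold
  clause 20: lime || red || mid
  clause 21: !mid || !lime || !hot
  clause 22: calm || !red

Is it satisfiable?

No, unsatisfiable

Try mid = true.
Try calm = false.
Unit clause (!hot) forces hot = false.
Unit clause (!red) forces red = false.
But (red) is also a unit clause — contradiction.
So calm must be the other value — set calm = true.
Unit clause (!red) forces red = false.
Unit clause (hot) forces hot = true.
Unit clause (lime) forces lime = true.
But (!lime) is also a unit clause — contradiction.
Both values of calm lead to a conflict.
So mid must be the other value — set mid = false.
Unit clause (!hot) forces hot = false.
Unit clause (west) forces west = true.
Unit clause (red) forces red = true.
Unit clause (calm) forces calm = true.
But (!calm) is also a unit clause — contradiction.
Both values of mid lead to a conflict.
No assignment satisfies every clause.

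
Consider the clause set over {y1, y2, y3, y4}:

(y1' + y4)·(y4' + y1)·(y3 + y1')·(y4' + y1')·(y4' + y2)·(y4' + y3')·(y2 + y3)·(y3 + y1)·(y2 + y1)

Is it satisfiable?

Suppose y1 = 0.
The clause (y4') is unit, so y4 = 0.
The clause (y3) is unit, so y3 = 1.
The clause (y2) is unit, so y2 = 1.
All clauses are satisfied.
A satisfying assignment: y1=0, y2=1, y3=1, y4=0.

Yes, satisfiable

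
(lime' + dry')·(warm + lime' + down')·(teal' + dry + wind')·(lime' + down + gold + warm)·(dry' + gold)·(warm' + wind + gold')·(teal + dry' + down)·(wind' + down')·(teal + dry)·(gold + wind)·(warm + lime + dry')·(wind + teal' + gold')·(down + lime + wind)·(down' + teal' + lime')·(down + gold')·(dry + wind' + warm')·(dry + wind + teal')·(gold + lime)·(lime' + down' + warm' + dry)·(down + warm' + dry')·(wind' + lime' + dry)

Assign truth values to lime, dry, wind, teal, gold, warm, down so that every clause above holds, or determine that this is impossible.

UNSATISFIABLE

Case lime = 0:
Unit clause (gold) forces gold = 1.
Unit clause (down) forces down = 1.
Unit clause (wind') forces wind = 0.
Unit clause (warm') forces warm = 0.
Unit clause (dry') forces dry = 0.
Unit clause (teal) forces teal = 1.
But (teal') is also a unit clause — contradiction.
Backtrack on lime: now try lime = 1.
Unit clause (dry') forces dry = 0.
Unit clause (teal) forces teal = 1.
Unit clause (wind') forces wind = 0.
But (wind) is also a unit clause — contradiction.
Neither lime = 1 nor lime = 0 works.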